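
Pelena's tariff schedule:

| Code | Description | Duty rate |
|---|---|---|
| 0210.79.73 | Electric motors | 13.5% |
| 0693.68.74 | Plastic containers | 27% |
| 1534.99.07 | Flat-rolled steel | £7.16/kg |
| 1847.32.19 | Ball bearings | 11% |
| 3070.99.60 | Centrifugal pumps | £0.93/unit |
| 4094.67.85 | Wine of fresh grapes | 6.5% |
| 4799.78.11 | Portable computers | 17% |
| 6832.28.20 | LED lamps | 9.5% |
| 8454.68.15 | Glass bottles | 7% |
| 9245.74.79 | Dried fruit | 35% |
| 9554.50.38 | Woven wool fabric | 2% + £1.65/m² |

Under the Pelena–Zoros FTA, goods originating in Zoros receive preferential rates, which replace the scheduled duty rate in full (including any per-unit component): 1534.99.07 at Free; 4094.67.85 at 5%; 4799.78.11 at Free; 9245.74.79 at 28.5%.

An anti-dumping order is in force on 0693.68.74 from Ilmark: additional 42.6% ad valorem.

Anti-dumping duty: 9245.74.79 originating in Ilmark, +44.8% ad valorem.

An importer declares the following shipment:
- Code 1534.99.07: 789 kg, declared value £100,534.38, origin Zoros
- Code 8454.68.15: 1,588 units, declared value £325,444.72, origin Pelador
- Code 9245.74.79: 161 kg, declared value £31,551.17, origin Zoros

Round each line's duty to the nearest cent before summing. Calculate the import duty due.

£31,773.21

Line 1 (1534.99.07, Zoros, 789 kg, £100,534.38):
Base rate for 1534.99.07 is £7.16/kg.
Origin Zoros qualifies under the Pelena–Zoros agreement and 1534.99.07 is covered: preferential rate Free applies instead.
Duty = £100,534.38 × 0% = £0.00.
Line 2 (8454.68.15, Pelador, 1,588 units, £325,444.72):
Base rate for 8454.68.15 is 7%.
Duty = £325,444.72 × 7% = £22,781.13.
Line 3 (9245.74.79, Zoros, 161 kg, £31,551.17):
Base rate for 9245.74.79 is 35%.
Origin Zoros qualifies under the Pelena–Zoros agreement and 9245.74.79 is covered: preferential rate 28.5% applies instead.
The additional-duty order on 9245.74.79 targets Ilmark, not Zoros; it does not apply.
Duty = £31,551.17 × 28.5% = £8,992.08.
Total = £0.00 + £22,781.13 + £8,992.08 = £31,773.21.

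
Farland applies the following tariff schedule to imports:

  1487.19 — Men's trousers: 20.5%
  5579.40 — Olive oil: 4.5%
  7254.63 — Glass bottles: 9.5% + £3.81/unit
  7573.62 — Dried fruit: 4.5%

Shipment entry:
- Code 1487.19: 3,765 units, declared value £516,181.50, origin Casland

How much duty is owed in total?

Line 1 (1487.19, Casland, 3,765 units, £516,181.50):
Base rate for 1487.19 is 20.5%.
Duty = £516,181.50 × 20.5% = £105,817.21.

£105,817.21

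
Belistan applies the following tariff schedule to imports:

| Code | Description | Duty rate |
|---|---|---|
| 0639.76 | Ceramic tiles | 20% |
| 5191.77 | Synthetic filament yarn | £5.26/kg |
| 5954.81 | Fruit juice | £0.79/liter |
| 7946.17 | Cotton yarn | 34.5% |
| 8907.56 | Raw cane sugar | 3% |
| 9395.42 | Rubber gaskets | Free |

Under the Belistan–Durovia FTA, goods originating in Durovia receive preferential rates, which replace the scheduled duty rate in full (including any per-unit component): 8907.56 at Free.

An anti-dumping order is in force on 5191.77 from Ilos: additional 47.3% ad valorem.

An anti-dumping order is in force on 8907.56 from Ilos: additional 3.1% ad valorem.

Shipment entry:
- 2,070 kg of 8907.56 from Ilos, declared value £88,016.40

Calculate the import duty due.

£5,369.00

Line 1 (8907.56, Ilos, 2,070 kg, £88,016.40):
Base rate for 8907.56 is 3%.
8907.56 has an FTA preferential rate, but origin Ilos is not Durovia; base rate stands.
Additional duty on 8907.56 from Ilos: +3.1%. Applied ad valorem rate: 3% + 3.1% = 6.1%.
Duty = £88,016.40 × 6.1% = £5,369.00.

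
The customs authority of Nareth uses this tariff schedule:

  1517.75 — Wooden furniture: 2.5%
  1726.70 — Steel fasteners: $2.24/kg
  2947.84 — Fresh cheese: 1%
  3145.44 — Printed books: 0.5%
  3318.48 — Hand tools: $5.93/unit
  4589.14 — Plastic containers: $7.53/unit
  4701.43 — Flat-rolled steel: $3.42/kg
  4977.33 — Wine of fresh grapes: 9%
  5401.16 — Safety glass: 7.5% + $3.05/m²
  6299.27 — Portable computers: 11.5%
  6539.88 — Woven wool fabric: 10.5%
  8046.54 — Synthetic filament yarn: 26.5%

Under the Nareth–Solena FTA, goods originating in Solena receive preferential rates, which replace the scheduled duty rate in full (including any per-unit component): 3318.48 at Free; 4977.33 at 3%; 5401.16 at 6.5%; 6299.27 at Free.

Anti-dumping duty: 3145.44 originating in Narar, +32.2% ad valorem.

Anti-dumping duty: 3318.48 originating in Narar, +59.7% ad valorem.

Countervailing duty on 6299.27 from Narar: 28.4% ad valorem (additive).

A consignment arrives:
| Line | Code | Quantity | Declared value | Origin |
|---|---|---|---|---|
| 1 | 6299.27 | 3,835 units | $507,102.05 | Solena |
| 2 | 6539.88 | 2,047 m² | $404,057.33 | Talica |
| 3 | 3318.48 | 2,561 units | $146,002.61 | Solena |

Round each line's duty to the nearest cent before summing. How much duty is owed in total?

$42,426.02

Line 1 (6299.27, Solena, 3,835 units, $507,102.05):
Base rate for 6299.27 is 11.5%.
Origin Solena qualifies under the Nareth–Solena agreement and 6299.27 is covered: preferential rate Free applies instead.
The additional-duty order on 6299.27 targets Narar, not Solena; it does not apply.
Duty = $507,102.05 × 0% = $0.00.
Line 2 (6539.88, Talica, 2,047 m², $404,057.33):
Base rate for 6539.88 is 10.5%.
Duty = $404,057.33 × 10.5% = $42,426.02.
Line 3 (3318.48, Solena, 2,561 units, $146,002.61):
Base rate for 3318.48 is $5.93/unit.
Origin Solena qualifies under the Nareth–Solena agreement and 3318.48 is covered: preferential rate Free applies instead.
The additional-duty order on 3318.48 targets Narar, not Solena; it does not apply.
Duty = $146,002.61 × 0% = $0.00.
Total = $0.00 + $42,426.02 + $0.00 = $42,426.02.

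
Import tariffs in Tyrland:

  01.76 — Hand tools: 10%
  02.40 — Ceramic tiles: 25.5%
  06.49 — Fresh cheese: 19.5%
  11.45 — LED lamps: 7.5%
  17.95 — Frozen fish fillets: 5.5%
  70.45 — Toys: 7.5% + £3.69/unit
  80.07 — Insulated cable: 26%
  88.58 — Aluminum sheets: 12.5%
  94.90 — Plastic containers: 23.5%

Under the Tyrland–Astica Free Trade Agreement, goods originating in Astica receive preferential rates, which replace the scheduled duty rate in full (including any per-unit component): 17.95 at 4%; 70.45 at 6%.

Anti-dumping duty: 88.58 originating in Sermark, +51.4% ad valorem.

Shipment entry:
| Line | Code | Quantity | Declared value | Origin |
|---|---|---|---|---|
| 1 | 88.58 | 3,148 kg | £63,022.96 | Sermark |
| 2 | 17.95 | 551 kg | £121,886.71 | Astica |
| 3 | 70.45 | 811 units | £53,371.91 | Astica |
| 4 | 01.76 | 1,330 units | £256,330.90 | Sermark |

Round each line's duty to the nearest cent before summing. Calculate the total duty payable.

Line 1 (88.58, Sermark, 3,148 kg, £63,022.96):
Base rate for 88.58 is 12.5%.
Additional duty on 88.58 from Sermark: +51.4%. Applied ad valorem rate: 12.5% + 51.4% = 63.9%.
Duty = £63,022.96 × 63.9% = £40,271.67.
Line 2 (17.95, Astica, 551 kg, £121,886.71):
Base rate for 17.95 is 5.5%.
Origin Astica qualifies under the Tyrland–Astica agreement and 17.95 is covered: preferential rate 4% applies instead.
Duty = £121,886.71 × 4% = £4,875.47.
Line 3 (70.45, Astica, 811 units, £53,371.91):
Base rate for 70.45 is 7.5% + £3.69/unit.
Origin Astica qualifies under the Tyrland–Astica agreement and 70.45 is covered: preferential rate 6% applies instead.
Duty = £53,371.91 × 6% = £3,202.31.
Line 4 (01.76, Sermark, 1,330 units, £256,330.90):
Base rate for 01.76 is 10%.
Duty = £256,330.90 × 10% = £25,633.09.
Total = £40,271.67 + £4,875.47 + £3,202.31 + £25,633.09 = £73,982.54.

£73,982.54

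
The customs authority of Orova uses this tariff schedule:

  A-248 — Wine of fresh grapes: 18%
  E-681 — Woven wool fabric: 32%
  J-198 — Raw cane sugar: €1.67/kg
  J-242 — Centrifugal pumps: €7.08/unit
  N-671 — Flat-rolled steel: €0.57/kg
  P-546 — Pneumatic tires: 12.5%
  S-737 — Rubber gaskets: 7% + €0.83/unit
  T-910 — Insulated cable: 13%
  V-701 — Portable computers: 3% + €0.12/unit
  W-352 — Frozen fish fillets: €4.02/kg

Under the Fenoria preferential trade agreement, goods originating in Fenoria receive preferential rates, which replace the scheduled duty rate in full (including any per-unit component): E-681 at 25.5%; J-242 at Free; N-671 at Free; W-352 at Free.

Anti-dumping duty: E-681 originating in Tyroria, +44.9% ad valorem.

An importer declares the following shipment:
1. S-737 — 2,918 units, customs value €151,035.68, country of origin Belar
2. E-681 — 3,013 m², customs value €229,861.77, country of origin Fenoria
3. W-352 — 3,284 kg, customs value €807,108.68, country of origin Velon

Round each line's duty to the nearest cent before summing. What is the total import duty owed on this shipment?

Line 1 (S-737, Belar, 2,918 units, €151,035.68):
Base rate for S-737 is 7% + €0.83/unit.
Duty = €151,035.68 × 7% + 2,918 × €0.83 = €12,994.44.
Line 2 (E-681, Fenoria, 3,013 m², €229,861.77):
Base rate for E-681 is 32%.
Origin Fenoria qualifies under the Orova–Fenoria agreement and E-681 is covered: preferential rate 25.5% applies instead.
The additional-duty order on E-681 targets Tyroria, not Fenoria; it does not apply.
Duty = €229,861.77 × 25.5% = €58,614.75.
Line 3 (W-352, Velon, 3,284 kg, €807,108.68):
Base rate for W-352 is €4.02/kg.
W-352 has an FTA preferential rate, but origin Velon is not Fenoria; base rate stands.
Duty = 3,284 × €4.02 = €13,201.68.
Total = €12,994.44 + €58,614.75 + €13,201.68 = €84,810.87.

€84,810.87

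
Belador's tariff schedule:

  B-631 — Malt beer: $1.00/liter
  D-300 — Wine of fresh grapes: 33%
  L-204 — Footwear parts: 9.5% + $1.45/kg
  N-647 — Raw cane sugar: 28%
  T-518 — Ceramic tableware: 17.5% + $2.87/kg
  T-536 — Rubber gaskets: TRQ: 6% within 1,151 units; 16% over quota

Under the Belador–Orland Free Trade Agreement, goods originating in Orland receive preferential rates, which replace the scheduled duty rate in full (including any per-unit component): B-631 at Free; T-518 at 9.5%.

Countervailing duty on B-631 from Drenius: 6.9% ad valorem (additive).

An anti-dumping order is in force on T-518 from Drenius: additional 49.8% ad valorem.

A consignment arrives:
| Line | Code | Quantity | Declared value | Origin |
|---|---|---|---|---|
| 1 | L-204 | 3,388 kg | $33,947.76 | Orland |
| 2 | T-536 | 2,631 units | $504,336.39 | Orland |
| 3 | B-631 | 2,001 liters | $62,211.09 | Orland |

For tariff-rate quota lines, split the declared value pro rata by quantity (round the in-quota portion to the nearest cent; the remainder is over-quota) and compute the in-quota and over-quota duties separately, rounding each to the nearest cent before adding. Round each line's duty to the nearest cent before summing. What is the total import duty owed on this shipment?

$66,767.94

Line 1 (L-204, Orland, 3,388 kg, $33,947.76):
Base rate for L-204 is 9.5% + $1.45/kg.
Origin Orland is the FTA partner but L-204 is not on the preference list; base rate stands.
Duty = $33,947.76 × 9.5% + 3,388 × $1.45 = $8,137.64.
Line 2 (T-536, Orland, 2,631 units, $504,336.39):
Code T-536 is under a tariff-rate quota (threshold 1,151 units). In-quota: 1,151 units at 6%; over-quota: 1,480 units at 16%.
Pro-rata value split: in-quota = $504,336.39 × 1,151/2,631 = $220,635.19; over-quota = $504,336.39 − $220,635.19 = $283,701.20.
In-quota duty = $220,635.19 × 6% = $13,238.11. Over-quota duty = $283,701.20 × 16% = $45,392.19.
Line duty = $13,238.11 + $45,392.19 = $58,630.30.
Line 3 (B-631, Orland, 2,001 liters, $62,211.09):
Base rate for B-631 is $1.00/liter.
Origin Orland qualifies under the Belador–Orland agreement and B-631 is covered: preferential rate Free applies instead.
The additional-duty order on B-631 targets Drenius, not Orland; it does not apply.
Duty = $62,211.09 × 0% = $0.00.
Total = $8,137.64 + $58,630.30 + $0.00 = $66,767.94.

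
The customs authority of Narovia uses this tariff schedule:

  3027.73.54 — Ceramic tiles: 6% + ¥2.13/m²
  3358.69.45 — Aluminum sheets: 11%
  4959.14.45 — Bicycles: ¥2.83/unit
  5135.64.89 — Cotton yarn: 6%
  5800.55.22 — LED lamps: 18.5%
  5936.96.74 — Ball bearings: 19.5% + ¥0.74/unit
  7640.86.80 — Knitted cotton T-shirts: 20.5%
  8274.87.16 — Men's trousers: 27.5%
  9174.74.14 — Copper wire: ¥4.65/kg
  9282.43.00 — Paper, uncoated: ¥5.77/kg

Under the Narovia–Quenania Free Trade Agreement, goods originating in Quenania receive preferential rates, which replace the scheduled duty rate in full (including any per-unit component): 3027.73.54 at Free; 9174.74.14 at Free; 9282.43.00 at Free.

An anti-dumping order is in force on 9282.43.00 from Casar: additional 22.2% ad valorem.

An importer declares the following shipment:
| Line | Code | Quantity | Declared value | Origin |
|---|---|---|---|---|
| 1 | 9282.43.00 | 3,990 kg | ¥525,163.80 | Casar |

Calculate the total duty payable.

Line 1 (9282.43.00, Casar, 3,990 kg, ¥525,163.80):
Base rate for 9282.43.00 is ¥5.77/kg.
9282.43.00 has an FTA preferential rate, but origin Casar is not Quenania; base rate stands.
Additional duty on 9282.43.00 from Casar: +22.2% ad valorem. Applied ad valorem rate = 22.2%.
Duty = ¥525,163.80 × 22.2% + 3,990 × ¥5.77 = ¥139,608.66.

¥139,608.66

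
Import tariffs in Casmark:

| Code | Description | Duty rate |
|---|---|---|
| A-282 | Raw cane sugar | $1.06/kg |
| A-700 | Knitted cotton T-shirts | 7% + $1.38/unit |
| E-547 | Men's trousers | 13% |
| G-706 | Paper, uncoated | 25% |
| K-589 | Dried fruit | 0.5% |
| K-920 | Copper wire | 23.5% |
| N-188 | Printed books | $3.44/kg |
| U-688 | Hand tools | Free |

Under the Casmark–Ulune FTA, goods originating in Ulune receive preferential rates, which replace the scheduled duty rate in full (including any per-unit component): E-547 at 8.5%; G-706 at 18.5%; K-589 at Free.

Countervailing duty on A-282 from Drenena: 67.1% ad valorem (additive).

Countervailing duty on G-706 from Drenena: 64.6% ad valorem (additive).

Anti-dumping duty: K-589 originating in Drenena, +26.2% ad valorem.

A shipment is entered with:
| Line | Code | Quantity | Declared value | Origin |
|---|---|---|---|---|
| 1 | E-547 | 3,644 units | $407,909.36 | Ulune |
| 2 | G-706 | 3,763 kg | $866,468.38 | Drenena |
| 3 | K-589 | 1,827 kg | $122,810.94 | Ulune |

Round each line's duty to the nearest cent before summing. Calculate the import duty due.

Line 1 (E-547, Ulune, 3,644 units, $407,909.36):
Base rate for E-547 is 13%.
Origin Ulune qualifies under the Casmark–Ulune agreement and E-547 is covered: preferential rate 8.5% applies instead.
Duty = $407,909.36 × 8.5% = $34,672.30.
Line 2 (G-706, Drenena, 3,763 kg, $866,468.38):
Base rate for G-706 is 25%.
G-706 has an FTA preferential rate, but origin Drenena is not Ulune; base rate stands.
Additional duty on G-706 from Drenena: +64.6%. Applied ad valorem rate: 25% + 64.6% = 89.6%.
Duty = $866,468.38 × 89.6% = $776,355.67.
Line 3 (K-589, Ulune, 1,827 kg, $122,810.94):
Base rate for K-589 is 0.5%.
Origin Ulune qualifies under the Casmark–Ulune agreement and K-589 is covered: preferential rate Free applies instead.
The additional-duty order on K-589 targets Drenena, not Ulune; it does not apply.
Duty = $122,810.94 × 0% = $0.00.
Total = $34,672.30 + $776,355.67 + $0.00 = $811,027.97.

$811,027.97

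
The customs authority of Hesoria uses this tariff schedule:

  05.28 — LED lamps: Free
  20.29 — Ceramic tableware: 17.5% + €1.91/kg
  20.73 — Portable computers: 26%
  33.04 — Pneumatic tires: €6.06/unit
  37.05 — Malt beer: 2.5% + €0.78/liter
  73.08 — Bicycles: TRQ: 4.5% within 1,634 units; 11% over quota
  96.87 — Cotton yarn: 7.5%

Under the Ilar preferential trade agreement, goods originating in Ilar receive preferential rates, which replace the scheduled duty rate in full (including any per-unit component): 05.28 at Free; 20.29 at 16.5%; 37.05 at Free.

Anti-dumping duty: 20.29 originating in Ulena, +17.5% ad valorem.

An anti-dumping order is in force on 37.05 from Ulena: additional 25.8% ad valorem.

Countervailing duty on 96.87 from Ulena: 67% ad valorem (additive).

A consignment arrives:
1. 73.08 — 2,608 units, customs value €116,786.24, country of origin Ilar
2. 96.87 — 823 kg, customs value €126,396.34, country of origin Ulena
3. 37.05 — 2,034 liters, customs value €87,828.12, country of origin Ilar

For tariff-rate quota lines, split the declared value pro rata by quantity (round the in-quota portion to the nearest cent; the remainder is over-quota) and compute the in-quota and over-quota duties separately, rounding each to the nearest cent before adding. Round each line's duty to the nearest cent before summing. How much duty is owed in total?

€102,255.67

Line 1 (73.08, Ilar, 2,608 units, €116,786.24):
Code 73.08 is under a tariff-rate quota (threshold 1,634 units). In-quota: 1,634 units at 4.5%; over-quota: 974 units at 11%.
Pro-rata value split: in-quota = €116,786.24 × 1,634/2,608 = €73,170.52; over-quota = €116,786.24 − €73,170.52 = €43,615.72.
In-quota duty = €73,170.52 × 4.5% = €3,292.67. Over-quota duty = €43,615.72 × 11% = €4,797.73.
Line duty = €3,292.67 + €4,797.73 = €8,090.40.
Line 2 (96.87, Ulena, 823 kg, €126,396.34):
Base rate for 96.87 is 7.5%.
Additional duty on 96.87 from Ulena: +67%. Applied ad valorem rate: 7.5% + 67% = 74.5%.
Duty = €126,396.34 × 74.5% = €94,165.27.
Line 3 (37.05, Ilar, 2,034 liters, €87,828.12):
Base rate for 37.05 is 2.5% + €0.78/liter.
Origin Ilar qualifies under the Hesoria–Ilar agreement and 37.05 is covered: preferential rate Free applies instead.
The additional-duty order on 37.05 targets Ulena, not Ilar; it does not apply.
Duty = €87,828.12 × 0% = €0.00.
Total = €8,090.40 + €94,165.27 + €0.00 = €102,255.67.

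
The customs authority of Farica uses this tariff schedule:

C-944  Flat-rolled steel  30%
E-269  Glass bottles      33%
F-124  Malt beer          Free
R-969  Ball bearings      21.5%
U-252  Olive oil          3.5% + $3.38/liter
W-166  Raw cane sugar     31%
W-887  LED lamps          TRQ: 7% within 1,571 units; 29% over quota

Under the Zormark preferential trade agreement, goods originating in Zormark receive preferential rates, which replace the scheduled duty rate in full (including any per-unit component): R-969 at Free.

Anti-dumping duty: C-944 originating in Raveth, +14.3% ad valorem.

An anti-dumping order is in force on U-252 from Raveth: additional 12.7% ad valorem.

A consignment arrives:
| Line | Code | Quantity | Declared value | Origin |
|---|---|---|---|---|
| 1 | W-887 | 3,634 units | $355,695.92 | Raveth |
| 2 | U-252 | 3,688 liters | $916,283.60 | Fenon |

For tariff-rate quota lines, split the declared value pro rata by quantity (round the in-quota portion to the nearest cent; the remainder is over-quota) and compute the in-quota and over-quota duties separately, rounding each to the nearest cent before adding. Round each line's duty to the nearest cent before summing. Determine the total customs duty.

Line 1 (W-887, Raveth, 3,634 units, $355,695.92):
Code W-887 is under a tariff-rate quota (threshold 1,571 units). In-quota: 1,571 units at 7%; over-quota: 2,063 units at 29%.
Pro-rata value split: in-quota = $355,695.92 × 1,571/3,634 = $153,769.48; over-quota = $355,695.92 − $153,769.48 = $201,926.44.
In-quota duty = $153,769.48 × 7% = $10,763.86. Over-quota duty = $201,926.44 × 29% = $58,558.67.
Line duty = $10,763.86 + $58,558.67 = $69,322.53.
Line 2 (U-252, Fenon, 3,688 liters, $916,283.60):
Base rate for U-252 is 3.5% + $3.38/liter.
The additional-duty order on U-252 targets Raveth, not Fenon; it does not apply.
Duty = $916,283.60 × 3.5% + 3,688 × $3.38 = $44,535.37.
Total = $69,322.53 + $44,535.37 = $113,857.90.

$113,857.90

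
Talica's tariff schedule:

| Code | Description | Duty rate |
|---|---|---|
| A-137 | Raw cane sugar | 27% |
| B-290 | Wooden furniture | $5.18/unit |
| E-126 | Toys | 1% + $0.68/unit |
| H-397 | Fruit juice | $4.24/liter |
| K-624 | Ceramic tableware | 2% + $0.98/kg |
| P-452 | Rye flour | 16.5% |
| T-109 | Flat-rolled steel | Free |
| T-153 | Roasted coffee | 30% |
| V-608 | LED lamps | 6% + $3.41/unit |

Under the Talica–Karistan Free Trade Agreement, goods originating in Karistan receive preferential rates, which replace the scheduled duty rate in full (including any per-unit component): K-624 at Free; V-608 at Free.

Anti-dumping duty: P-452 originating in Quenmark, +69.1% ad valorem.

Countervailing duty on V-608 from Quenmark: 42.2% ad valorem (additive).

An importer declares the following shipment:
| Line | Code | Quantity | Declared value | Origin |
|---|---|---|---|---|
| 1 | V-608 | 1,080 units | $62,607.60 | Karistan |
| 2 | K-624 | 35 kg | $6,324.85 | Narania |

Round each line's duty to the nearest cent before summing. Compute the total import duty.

Line 1 (V-608, Karistan, 1,080 units, $62,607.60):
Base rate for V-608 is 6% + $3.41/unit.
Origin Karistan qualifies under the Talica–Karistan agreement and V-608 is covered: preferential rate Free applies instead.
The additional-duty order on V-608 targets Quenmark, not Karistan; it does not apply.
Duty = $62,607.60 × 0% = $0.00.
Line 2 (K-624, Narania, 35 kg, $6,324.85):
Base rate for K-624 is 2% + $0.98/kg.
K-624 has an FTA preferential rate, but origin Narania is not Karistan; base rate stands.
Duty = $6,324.85 × 2% + 35 × $0.98 = $160.80.
Total = $0.00 + $160.80 = $160.80.

$160.80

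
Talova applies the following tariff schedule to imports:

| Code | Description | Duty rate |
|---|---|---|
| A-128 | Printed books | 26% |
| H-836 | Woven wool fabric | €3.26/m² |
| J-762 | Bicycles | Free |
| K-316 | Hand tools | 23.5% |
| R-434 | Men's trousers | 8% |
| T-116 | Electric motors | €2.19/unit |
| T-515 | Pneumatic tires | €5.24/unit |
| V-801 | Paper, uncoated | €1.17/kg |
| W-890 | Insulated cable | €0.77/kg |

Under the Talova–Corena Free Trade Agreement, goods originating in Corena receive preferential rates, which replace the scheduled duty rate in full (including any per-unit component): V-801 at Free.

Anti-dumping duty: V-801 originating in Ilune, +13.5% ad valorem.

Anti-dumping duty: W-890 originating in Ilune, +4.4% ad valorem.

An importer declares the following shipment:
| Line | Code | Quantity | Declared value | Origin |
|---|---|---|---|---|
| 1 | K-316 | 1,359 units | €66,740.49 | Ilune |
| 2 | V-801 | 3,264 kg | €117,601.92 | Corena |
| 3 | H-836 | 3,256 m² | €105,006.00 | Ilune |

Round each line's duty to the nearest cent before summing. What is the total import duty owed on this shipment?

€26,298.58

Line 1 (K-316, Ilune, 1,359 units, €66,740.49):
Base rate for K-316 is 23.5%.
Duty = €66,740.49 × 23.5% = €15,684.02.
Line 2 (V-801, Corena, 3,264 kg, €117,601.92):
Base rate for V-801 is €1.17/kg.
Origin Corena qualifies under the Talova–Corena agreement and V-801 is covered: preferential rate Free applies instead.
The additional-duty order on V-801 targets Ilune, not Corena; it does not apply.
Duty = €117,601.92 × 0% = €0.00.
Line 3 (H-836, Ilune, 3,256 m², €105,006.00):
Base rate for H-836 is €3.26/m².
Duty = 3,256 × €3.26 = €10,614.56.
Total = €15,684.02 + €0.00 + €10,614.56 = €26,298.58.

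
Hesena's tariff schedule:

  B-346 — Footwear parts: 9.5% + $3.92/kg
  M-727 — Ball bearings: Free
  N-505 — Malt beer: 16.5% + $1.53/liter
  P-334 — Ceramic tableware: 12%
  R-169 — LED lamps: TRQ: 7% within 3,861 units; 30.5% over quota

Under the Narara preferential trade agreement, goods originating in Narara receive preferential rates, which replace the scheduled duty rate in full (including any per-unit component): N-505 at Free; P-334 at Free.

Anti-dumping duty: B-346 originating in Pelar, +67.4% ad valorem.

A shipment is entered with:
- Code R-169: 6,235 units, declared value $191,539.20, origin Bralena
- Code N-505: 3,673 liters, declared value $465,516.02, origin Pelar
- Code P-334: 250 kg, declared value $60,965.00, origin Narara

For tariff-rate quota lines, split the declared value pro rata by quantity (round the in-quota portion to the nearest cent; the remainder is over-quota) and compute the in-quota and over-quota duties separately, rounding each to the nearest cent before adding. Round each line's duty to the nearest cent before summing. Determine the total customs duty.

Line 1 (R-169, Bralena, 6,235 units, $191,539.20):
Code R-169 is under a tariff-rate quota (threshold 3,861 units). In-quota: 3,861 units at 7%; over-quota: 2,374 units at 30.5%.
Pro-rata value split: in-quota = $191,539.20 × 3,861/6,235 = $118,609.92; over-quota = $191,539.20 − $118,609.92 = $72,929.28.
In-quota duty = $118,609.92 × 7% = $8,302.69. Over-quota duty = $72,929.28 × 30.5% = $22,243.43.
Line duty = $8,302.69 + $22,243.43 = $30,546.12.
Line 2 (N-505, Pelar, 3,673 liters, $465,516.02):
Base rate for N-505 is 16.5% + $1.53/liter.
N-505 has an FTA preferential rate, but origin Pelar is not Narara; base rate stands.
Duty = $465,516.02 × 16.5% + 3,673 × $1.53 = $82,429.83.
Line 3 (P-334, Narara, 250 kg, $60,965.00):
Base rate for P-334 is 12%.
Origin Narara qualifies under the Hesena–Narara agreement and P-334 is covered: preferential rate Free applies instead.
Duty = $60,965.00 × 0% = $0.00.
Total = $30,546.12 + $82,429.83 + $0.00 = $112,975.95.

$112,975.95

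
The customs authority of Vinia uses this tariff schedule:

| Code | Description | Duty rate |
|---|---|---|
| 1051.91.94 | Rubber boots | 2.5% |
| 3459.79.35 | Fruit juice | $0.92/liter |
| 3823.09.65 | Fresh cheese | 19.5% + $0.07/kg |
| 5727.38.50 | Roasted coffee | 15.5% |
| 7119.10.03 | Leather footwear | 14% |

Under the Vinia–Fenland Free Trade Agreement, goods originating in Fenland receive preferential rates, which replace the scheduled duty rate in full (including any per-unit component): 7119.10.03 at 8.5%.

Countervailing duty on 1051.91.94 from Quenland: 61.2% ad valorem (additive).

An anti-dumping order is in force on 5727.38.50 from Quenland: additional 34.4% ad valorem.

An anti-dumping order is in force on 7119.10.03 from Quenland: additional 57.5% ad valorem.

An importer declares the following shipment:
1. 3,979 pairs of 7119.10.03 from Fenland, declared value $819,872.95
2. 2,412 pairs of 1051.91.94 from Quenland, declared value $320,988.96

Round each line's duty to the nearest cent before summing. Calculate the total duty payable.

$274,159.17

Line 1 (7119.10.03, Fenland, 3,979 pairs, $819,872.95):
Base rate for 7119.10.03 is 14%.
Origin Fenland qualifies under the Vinia–Fenland agreement and 7119.10.03 is covered: preferential rate 8.5% applies instead.
The additional-duty order on 7119.10.03 targets Quenland, not Fenland; it does not apply.
Duty = $819,872.95 × 8.5% = $69,689.20.
Line 2 (1051.91.94, Quenland, 2,412 pairs, $320,988.96):
Base rate for 1051.91.94 is 2.5%.
Additional duty on 1051.91.94 from Quenland: +61.2%. Applied ad valorem rate: 2.5% + 61.2% = 63.7%.
Duty = $320,988.96 × 63.7% = $204,469.97.
Total = $69,689.20 + $204,469.97 = $274,159.17.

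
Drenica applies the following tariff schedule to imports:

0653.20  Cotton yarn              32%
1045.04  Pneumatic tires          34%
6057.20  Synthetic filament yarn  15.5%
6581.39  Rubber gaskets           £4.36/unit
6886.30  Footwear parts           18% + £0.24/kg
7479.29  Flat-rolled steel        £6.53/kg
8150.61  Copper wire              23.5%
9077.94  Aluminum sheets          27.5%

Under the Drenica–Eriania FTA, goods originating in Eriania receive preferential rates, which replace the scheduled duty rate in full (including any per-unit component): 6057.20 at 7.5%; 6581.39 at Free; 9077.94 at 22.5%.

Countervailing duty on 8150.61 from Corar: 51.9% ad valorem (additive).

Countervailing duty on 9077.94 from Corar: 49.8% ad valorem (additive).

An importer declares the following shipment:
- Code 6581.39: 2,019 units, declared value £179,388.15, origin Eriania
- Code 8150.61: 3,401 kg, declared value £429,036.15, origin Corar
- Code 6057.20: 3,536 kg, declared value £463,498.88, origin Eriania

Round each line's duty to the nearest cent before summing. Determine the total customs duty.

£358,255.68

Line 1 (6581.39, Eriania, 2,019 units, £179,388.15):
Base rate for 6581.39 is £4.36/unit.
Origin Eriania qualifies under the Drenica–Eriania agreement and 6581.39 is covered: preferential rate Free applies instead.
Duty = £179,388.15 × 0% = £0.00.
Line 2 (8150.61, Corar, 3,401 kg, £429,036.15):
Base rate for 8150.61 is 23.5%.
Additional duty on 8150.61 from Corar: +51.9%. Applied ad valorem rate: 23.5% + 51.9% = 75.4%.
Duty = £429,036.15 × 75.4% = £323,493.26.
Line 3 (6057.20, Eriania, 3,536 kg, £463,498.88):
Base rate for 6057.20 is 15.5%.
Origin Eriania qualifies under the Drenica–Eriania agreement and 6057.20 is covered: preferential rate 7.5% applies instead.
Duty = £463,498.88 × 7.5% = £34,762.42.
Total = £0.00 + £323,493.26 + £34,762.42 = £358,255.68.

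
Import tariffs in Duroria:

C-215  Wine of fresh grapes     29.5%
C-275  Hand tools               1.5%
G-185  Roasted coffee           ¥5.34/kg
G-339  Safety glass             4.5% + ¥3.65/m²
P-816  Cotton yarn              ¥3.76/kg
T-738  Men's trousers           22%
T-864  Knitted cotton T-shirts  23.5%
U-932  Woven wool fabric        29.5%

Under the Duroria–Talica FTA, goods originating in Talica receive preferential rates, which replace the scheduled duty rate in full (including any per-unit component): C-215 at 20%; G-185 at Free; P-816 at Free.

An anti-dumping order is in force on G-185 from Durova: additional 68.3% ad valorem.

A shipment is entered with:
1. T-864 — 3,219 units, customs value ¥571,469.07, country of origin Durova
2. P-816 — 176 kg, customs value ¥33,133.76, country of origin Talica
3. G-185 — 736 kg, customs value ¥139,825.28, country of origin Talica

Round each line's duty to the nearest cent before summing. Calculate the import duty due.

¥134,295.23

Line 1 (T-864, Durova, 3,219 units, ¥571,469.07):
Base rate for T-864 is 23.5%.
Duty = ¥571,469.07 × 23.5% = ¥134,295.23.
Line 2 (P-816, Talica, 176 kg, ¥33,133.76):
Base rate for P-816 is ¥3.76/kg.
Origin Talica qualifies under the Duroria–Talica agreement and P-816 is covered: preferential rate Free applies instead.
Duty = ¥33,133.76 × 0% = ¥0.00.
Line 3 (G-185, Talica, 736 kg, ¥139,825.28):
Base rate for G-185 is ¥5.34/kg.
Origin Talica qualifies under the Duroria–Talica agreement and G-185 is covered: preferential rate Free applies instead.
The additional-duty order on G-185 targets Durova, not Talica; it does not apply.
Duty = ¥139,825.28 × 0% = ¥0.00.
Total = ¥134,295.23 + ¥0.00 + ¥0.00 = ¥134,295.23.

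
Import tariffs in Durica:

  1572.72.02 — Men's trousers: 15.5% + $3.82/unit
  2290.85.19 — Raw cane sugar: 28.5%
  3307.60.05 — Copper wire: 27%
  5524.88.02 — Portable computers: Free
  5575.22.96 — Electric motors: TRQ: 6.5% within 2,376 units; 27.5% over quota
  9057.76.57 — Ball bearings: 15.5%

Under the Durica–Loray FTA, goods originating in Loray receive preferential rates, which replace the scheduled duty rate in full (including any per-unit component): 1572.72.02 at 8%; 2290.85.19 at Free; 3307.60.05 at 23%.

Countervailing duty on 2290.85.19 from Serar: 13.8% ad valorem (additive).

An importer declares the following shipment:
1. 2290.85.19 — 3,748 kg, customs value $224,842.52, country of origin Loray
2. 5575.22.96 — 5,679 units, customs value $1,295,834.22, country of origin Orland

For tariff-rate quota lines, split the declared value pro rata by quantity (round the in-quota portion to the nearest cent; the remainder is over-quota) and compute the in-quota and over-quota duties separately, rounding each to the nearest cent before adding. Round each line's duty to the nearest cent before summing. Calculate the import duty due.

Line 1 (2290.85.19, Loray, 3,748 kg, $224,842.52):
Base rate for 2290.85.19 is 28.5%.
Origin Loray qualifies under the Durica–Loray agreement and 2290.85.19 is covered: preferential rate Free applies instead.
The additional-duty order on 2290.85.19 targets Serar, not Loray; it does not apply.
Duty = $224,842.52 × 0% = $0.00.
Line 2 (5575.22.96, Orland, 5,679 units, $1,295,834.22):
Code 5575.22.96 is under a tariff-rate quota (threshold 2,376 units). In-quota: 2,376 units at 6.5%; over-quota: 3,303 units at 27.5%.
Pro-rata value split: in-quota = $1,295,834.22 × 2,376/5,679 = $542,155.68; over-quota = $1,295,834.22 − $542,155.68 = $753,678.54.
In-quota duty = $542,155.68 × 6.5% = $35,240.12. Over-quota duty = $753,678.54 × 27.5% = $207,261.60.
Line duty = $35,240.12 + $207,261.60 = $242,501.72.
Total = $0.00 + $242,501.72 = $242,501.72.

$242,501.72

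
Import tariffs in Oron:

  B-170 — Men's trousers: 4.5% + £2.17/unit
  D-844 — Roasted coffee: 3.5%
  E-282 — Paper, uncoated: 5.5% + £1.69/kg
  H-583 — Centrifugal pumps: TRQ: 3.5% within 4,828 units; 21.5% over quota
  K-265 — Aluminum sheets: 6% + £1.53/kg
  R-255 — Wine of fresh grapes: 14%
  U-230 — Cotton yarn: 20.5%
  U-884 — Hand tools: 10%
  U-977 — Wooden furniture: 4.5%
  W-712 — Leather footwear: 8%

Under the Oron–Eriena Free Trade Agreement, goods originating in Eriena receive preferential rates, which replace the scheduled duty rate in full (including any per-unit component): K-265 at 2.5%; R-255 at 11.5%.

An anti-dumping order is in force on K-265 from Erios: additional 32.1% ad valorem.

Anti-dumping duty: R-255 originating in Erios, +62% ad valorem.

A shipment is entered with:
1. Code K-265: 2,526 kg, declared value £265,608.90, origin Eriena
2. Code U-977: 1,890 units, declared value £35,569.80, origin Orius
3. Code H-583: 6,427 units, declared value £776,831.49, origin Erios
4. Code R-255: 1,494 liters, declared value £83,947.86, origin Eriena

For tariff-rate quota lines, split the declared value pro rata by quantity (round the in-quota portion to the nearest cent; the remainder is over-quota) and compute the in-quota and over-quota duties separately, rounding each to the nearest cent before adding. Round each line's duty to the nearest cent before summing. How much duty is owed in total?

Line 1 (K-265, Eriena, 2,526 kg, £265,608.90):
Base rate for K-265 is 6% + £1.53/kg.
Origin Eriena qualifies under the Oron–Eriena agreement and K-265 is covered: preferential rate 2.5% applies instead.
The additional-duty order on K-265 targets Erios, not Eriena; it does not apply.
Duty = £265,608.90 × 2.5% = £6,640.22.
Line 2 (U-977, Orius, 1,890 units, £35,569.80):
Base rate for U-977 is 4.5%.
Duty = £35,569.80 × 4.5% = £1,600.64.
Line 3 (H-583, Erios, 6,427 units, £776,831.49):
Code H-583 is under a tariff-rate quota (threshold 4,828 units). In-quota: 4,828 units at 3.5%; over-quota: 1,599 units at 21.5%.
Pro-rata value split: in-quota = £776,831.49 × 4,828/6,427 = £583,560.36; over-quota = £776,831.49 − £583,560.36 = £193,271.13.
In-quota duty = £583,560.36 × 3.5% = £20,424.61. Over-quota duty = £193,271.13 × 21.5% = £41,553.29.
Line duty = £20,424.61 + £41,553.29 = £61,977.90.
Line 4 (R-255, Eriena, 1,494 liters, £83,947.86):
Base rate for R-255 is 14%.
Origin Eriena qualifies under the Oron–Eriena agreement and R-255 is covered: preferential rate 11.5% applies instead.
The additional-duty order on R-255 targets Erios, not Eriena; it does not apply.
Duty = £83,947.86 × 11.5% = £9,654.00.
Total = £6,640.22 + £1,600.64 + £61,977.90 + £9,654.00 = £79,872.76.

£79,872.76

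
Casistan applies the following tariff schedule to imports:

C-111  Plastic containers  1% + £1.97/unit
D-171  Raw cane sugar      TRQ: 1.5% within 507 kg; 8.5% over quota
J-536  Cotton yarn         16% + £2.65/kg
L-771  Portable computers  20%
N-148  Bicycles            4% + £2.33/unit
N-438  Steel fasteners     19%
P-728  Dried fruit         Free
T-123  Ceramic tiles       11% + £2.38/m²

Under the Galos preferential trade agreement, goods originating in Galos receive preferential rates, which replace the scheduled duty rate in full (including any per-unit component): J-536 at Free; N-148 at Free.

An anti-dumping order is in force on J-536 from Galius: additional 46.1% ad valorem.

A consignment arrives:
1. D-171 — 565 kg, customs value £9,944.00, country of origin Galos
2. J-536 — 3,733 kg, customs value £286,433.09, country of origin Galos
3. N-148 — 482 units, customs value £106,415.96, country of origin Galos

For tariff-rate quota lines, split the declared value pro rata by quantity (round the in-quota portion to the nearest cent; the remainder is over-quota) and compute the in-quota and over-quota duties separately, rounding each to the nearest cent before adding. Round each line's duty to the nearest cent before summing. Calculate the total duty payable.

Line 1 (D-171, Galos, 565 kg, £9,944.00):
Code D-171 is under a tariff-rate quota (threshold 507 kg). In-quota: 507 kg at 1.5%; over-quota: 58 kg at 8.5%.
Pro-rata value split: in-quota = £9,944.00 × 507/565 = £8,923.20; over-quota = £9,944.00 − £8,923.20 = £1,020.80.
In-quota duty = £8,923.20 × 1.5% = £133.85. Over-quota duty = £1,020.80 × 8.5% = £86.77.
Line duty = £133.85 + £86.77 = £220.62.
Line 2 (J-536, Galos, 3,733 kg, £286,433.09):
Base rate for J-536 is 16% + £2.65/kg.
Origin Galos qualifies under the Casistan–Galos agreement and J-536 is covered: preferential rate Free applies instead.
The additional-duty order on J-536 targets Galius, not Galos; it does not apply.
Duty = £286,433.09 × 0% = £0.00.
Line 3 (N-148, Galos, 482 units, £106,415.96):
Base rate for N-148 is 4% + £2.33/unit.
Origin Galos qualifies under the Casistan–Galos agreement and N-148 is covered: preferential rate Free applies instead.
Duty = £106,415.96 × 0% = £0.00.
Total = £220.62 + £0.00 + £0.00 = £220.62.

£220.62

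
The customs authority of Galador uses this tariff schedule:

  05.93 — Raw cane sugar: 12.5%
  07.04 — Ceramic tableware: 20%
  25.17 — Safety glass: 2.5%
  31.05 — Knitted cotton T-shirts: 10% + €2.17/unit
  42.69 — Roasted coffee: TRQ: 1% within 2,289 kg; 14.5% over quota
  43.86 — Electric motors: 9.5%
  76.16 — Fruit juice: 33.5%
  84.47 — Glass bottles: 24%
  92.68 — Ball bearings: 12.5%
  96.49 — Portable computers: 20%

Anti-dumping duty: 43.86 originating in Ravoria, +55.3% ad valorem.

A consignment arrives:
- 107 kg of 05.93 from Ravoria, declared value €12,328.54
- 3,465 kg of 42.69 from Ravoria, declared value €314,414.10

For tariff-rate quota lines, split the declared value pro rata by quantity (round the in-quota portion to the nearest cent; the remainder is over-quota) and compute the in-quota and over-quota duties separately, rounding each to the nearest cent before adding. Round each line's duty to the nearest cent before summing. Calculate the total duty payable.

Line 1 (05.93, Ravoria, 107 kg, €12,328.54):
Base rate for 05.93 is 12.5%.
Duty = €12,328.54 × 12.5% = €1,541.07.
Line 2 (42.69, Ravoria, 3,465 kg, €314,414.10):
Code 42.69 is under a tariff-rate quota (threshold 2,289 kg). In-quota: 2,289 kg at 1%; over-quota: 1,176 kg at 14.5%.
Pro-rata value split: in-quota = €314,414.10 × 2,289/3,465 = €207,703.86; over-quota = €314,414.10 − €207,703.86 = €106,710.24.
In-quota duty = €207,703.86 × 1% = €2,077.04. Over-quota duty = €106,710.24 × 14.5% = €15,472.98.
Line duty = €2,077.04 + €15,472.98 = €17,550.02.
Total = €1,541.07 + €17,550.02 = €19,091.09.

€19,091.09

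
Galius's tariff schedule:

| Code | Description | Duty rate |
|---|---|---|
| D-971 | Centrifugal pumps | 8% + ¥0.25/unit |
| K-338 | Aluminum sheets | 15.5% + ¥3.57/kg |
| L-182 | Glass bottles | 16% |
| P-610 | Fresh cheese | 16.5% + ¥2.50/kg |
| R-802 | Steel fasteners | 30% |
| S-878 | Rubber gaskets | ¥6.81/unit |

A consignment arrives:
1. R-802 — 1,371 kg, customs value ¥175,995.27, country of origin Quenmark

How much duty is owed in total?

¥52,798.58

Line 1 (R-802, Quenmark, 1,371 kg, ¥175,995.27):
Base rate for R-802 is 30%.
Duty = ¥175,995.27 × 30% = ¥52,798.58.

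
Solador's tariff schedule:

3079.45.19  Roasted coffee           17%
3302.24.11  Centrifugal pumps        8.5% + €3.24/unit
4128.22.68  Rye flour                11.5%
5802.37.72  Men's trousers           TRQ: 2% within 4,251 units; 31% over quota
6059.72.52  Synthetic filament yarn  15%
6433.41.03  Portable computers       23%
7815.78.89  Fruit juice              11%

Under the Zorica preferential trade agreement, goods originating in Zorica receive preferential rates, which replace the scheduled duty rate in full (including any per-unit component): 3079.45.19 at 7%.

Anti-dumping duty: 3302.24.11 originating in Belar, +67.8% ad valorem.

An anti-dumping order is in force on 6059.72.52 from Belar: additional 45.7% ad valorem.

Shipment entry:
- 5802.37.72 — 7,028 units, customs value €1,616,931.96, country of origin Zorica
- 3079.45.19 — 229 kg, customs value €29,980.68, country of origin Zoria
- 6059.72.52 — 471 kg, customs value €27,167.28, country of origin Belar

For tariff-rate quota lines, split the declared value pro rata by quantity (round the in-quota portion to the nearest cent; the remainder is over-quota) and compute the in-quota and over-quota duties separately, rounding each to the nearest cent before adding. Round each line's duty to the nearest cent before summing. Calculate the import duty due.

Line 1 (5802.37.72, Zorica, 7,028 units, €1,616,931.96):
Code 5802.37.72 is under a tariff-rate quota (threshold 4,251 units). In-quota: 4,251 units at 2%; over-quota: 2,777 units at 31%.
Pro-rata value split: in-quota = €1,616,931.96 × 4,251/7,028 = €978,027.57; over-quota = €1,616,931.96 − €978,027.57 = €638,904.39.
In-quota duty = €978,027.57 × 2% = €19,560.55. Over-quota duty = €638,904.39 × 31% = €198,060.36.
Line duty = €19,560.55 + €198,060.36 = €217,620.91.
Line 2 (3079.45.19, Zoria, 229 kg, €29,980.68):
Base rate for 3079.45.19 is 17%.
3079.45.19 has an FTA preferential rate, but origin Zoria is not Zorica; base rate stands.
Duty = €29,980.68 × 17% = €5,096.72.
Line 3 (6059.72.52, Belar, 471 kg, €27,167.28):
Base rate for 6059.72.52 is 15%.
Additional duty on 6059.72.52 from Belar: +45.7%. Applied ad valorem rate: 15% + 45.7% = 60.7%.
Duty = €27,167.28 × 60.7% = €16,490.54.
Total = €217,620.91 + €5,096.72 + €16,490.54 = €239,208.17.

€239,208.17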